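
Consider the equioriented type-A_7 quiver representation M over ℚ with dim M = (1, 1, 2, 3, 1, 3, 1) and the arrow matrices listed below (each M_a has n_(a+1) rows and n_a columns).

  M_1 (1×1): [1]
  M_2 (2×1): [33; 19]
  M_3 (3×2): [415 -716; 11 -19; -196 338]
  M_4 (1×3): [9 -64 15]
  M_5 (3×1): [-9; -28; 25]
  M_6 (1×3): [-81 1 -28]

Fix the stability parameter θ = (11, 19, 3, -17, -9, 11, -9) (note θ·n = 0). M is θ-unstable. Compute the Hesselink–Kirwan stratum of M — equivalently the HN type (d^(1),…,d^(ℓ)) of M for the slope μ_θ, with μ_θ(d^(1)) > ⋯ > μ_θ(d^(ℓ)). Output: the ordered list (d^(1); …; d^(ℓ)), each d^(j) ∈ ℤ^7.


Via rank(M_{q-1}∘⋯∘M_p): M ≅ I[1,7], I[3,4], I[4,4], I[6,6]^2.
μ_θ-semistable layers: μ^(1)=11; μ^(2)=9/7; μ^(3)=-7; μ^(4)=-17

((0, 0, 0, 0, 0, 2, 0); (1, 1, 1, 1, 1, 1, 1); (0, 0, 1, 1, 0, 0, 0); (0, 0, 0, 1, 0, 0, 0))


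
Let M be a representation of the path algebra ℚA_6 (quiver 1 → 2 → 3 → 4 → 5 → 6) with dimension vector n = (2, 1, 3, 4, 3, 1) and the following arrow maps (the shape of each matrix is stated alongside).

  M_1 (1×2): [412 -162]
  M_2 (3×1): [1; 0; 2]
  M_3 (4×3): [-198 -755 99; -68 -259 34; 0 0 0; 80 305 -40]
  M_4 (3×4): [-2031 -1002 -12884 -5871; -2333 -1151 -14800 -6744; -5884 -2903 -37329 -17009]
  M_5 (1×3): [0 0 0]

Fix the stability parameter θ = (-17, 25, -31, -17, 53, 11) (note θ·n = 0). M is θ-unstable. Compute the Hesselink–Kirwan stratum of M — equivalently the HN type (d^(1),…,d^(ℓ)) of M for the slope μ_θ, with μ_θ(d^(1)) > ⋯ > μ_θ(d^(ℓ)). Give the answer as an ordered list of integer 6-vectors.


Interval decomposition of M: I[1,1], I[1,3], I[3,4], I[3,5], I[4,5]^2, I[6,6].
HN type (ℓ=5): μ^(1)=53; μ^(2)=11; μ^(3)=-3; μ^(4)=-17; μ^(5)=-31

((0, 0, 0, 0, 3, 0); (0, 0, 0, 0, 0, 1); (0, 1, 1, 0, 0, 0); (2, 0, 0, 4, 0, 0); (0, 0, 2, 0, 0, 0))


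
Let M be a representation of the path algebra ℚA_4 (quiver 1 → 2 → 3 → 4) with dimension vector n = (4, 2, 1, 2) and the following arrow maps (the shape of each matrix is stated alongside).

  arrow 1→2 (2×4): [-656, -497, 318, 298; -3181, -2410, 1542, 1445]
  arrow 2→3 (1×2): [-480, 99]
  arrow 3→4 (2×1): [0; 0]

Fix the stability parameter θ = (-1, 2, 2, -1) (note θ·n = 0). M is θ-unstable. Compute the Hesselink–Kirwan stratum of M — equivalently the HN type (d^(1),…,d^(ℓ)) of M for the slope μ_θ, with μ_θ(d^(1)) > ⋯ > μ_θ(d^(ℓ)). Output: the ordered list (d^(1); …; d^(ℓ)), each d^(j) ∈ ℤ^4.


Barcode: M ≅ I[1,1]^2, I[1,2], I[1,3], I[4,4]^2. HN layers by μ_θ (2 steps, strictly decreasing):
  μ^(1)=2; μ^(2)=-1

((0, 2, 1, 0); (4, 0, 0, 2))


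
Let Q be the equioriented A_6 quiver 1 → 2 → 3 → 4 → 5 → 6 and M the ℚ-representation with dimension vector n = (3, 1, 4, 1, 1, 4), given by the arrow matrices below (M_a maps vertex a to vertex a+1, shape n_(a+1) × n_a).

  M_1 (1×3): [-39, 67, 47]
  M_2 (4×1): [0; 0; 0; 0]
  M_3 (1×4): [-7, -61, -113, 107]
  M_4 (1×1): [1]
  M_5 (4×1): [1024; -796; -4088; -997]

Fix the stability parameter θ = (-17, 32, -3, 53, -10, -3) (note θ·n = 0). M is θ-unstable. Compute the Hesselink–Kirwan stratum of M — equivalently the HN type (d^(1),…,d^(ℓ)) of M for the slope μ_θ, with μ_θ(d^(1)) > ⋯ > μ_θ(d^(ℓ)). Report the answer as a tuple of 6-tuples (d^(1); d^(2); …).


Barcode: M ≅ I[1,1]^2, I[1,2], I[3,3]^3, I[3,6], I[6,6]^3. HN layers by μ_θ (4 steps, strictly decreasing):
  μ^(1)=32; μ^(2)=40/3; μ^(3)=-3; μ^(4)=-17

((0, 1, 0, 0, 0, 0); (0, 0, 0, 1, 1, 1); (0, 0, 4, 0, 0, 3); (3, 0, 0, 0, 0, 0))


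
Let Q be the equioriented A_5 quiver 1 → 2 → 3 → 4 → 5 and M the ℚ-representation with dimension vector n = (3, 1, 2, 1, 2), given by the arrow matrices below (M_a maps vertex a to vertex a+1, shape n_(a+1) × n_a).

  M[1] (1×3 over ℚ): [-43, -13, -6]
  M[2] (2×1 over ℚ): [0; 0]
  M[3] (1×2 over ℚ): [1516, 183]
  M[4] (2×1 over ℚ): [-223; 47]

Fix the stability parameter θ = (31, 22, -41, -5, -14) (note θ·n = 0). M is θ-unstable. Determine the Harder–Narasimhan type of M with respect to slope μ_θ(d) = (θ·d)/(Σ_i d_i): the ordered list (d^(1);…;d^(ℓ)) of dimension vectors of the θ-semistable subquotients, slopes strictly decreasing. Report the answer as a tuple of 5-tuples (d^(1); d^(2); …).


Interval decomposition of M: I[1,1]^2, I[1,2], I[3,3], I[3,5], I[5,5].
HN type (ℓ=5): μ^(1)=31; μ^(2)=53/2; μ^(3)=-19/2; μ^(4)=-14; μ^(5)=-41

((2, 0, 0, 0, 0); (1, 1, 0, 0, 0); (0, 0, 0, 1, 1); (0, 0, 0, 0, 1); (0, 0, 2, 0, 0))


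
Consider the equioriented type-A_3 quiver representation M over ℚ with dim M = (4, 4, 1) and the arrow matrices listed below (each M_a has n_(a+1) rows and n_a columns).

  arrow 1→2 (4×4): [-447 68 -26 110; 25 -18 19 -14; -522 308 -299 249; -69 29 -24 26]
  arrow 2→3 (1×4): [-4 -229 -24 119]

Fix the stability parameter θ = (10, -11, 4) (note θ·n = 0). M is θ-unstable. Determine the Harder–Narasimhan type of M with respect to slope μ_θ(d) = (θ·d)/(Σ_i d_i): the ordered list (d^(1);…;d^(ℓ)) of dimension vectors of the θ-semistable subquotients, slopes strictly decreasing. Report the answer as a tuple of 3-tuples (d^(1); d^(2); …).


Barcode: M ≅ I[1,2]^3, I[1,3]. HN layers by μ_θ (2 steps, strictly decreasing):
  μ^(1)=4; μ^(2)=-1/2

((0, 0, 1); (4, 4, 0))


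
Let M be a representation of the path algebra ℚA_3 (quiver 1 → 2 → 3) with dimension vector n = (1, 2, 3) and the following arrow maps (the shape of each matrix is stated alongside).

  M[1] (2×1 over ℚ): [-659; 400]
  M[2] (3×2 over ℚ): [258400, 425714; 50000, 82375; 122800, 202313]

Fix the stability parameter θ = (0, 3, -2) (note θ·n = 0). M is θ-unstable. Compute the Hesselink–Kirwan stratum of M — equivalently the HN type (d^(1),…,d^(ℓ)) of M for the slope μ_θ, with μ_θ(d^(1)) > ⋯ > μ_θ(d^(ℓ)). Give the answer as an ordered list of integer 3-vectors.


Via rank(M_{q-1}∘⋯∘M_p): M ≅ I[1,2], I[2,3], I[3,3]^2.
μ_θ-semistable layers: μ^(1)=3; μ^(2)=1/2; μ^(3)=0; μ^(4)=-2

((0, 1, 0); (0, 1, 1); (1, 0, 0); (0, 0, 2))


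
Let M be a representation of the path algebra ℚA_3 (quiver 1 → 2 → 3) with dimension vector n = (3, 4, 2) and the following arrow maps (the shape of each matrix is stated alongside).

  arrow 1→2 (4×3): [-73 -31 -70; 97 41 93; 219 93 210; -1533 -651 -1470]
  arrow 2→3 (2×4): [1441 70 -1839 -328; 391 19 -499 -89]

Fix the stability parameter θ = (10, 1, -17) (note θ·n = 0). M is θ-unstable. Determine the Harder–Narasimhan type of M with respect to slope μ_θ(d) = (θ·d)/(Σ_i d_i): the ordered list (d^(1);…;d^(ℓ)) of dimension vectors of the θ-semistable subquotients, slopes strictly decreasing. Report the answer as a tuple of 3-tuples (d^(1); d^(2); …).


Via rank(M_{q-1}∘⋯∘M_p): M ≅ I[1,1], I[1,2], I[1,3], I[2,2], I[2,3].
μ_θ-semistable layers: μ^(1)=10; μ^(2)=11/2; μ^(3)=1; μ^(4)=-2; μ^(5)=-8

((1, 0, 0); (1, 1, 0); (0, 1, 0); (1, 1, 1); (0, 1, 1))


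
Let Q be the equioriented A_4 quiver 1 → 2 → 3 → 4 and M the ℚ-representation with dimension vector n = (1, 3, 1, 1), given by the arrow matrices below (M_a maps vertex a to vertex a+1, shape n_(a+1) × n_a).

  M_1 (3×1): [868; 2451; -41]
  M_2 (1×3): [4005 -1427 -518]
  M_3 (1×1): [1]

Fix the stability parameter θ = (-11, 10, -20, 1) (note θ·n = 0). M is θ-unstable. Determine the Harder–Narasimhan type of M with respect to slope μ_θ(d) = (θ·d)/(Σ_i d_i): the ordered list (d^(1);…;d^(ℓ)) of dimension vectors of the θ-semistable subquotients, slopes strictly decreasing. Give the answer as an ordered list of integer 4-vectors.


Barcode: M ≅ I[1,4], I[2,2]^2. HN layers by μ_θ (4 steps, strictly decreasing):
  μ^(1)=10; μ^(2)=1; μ^(3)=-5; μ^(4)=-11

((0, 2, 0, 0); (0, 0, 0, 1); (0, 1, 1, 0); (1, 0, 0, 0))


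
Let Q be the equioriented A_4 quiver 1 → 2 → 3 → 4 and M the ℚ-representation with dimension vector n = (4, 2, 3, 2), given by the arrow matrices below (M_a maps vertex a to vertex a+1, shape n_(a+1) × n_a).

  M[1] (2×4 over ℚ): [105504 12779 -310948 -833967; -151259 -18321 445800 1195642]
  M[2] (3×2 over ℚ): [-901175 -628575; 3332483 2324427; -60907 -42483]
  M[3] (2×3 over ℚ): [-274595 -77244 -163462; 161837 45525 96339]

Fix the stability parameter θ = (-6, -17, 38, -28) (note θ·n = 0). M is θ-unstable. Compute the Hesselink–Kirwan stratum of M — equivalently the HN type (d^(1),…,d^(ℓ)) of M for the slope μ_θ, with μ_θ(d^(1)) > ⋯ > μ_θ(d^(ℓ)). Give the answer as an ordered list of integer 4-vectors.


Interval decomposition of M: I[1,1]^2, I[1,2], I[1,4], I[3,3], I[3,4].
HN type (ℓ=4): μ^(1)=38; μ^(2)=5; μ^(3)=-6; μ^(4)=-23/2

((0, 0, 1, 0); (0, 0, 2, 2); (2, 0, 0, 0); (2, 2, 0, 0))


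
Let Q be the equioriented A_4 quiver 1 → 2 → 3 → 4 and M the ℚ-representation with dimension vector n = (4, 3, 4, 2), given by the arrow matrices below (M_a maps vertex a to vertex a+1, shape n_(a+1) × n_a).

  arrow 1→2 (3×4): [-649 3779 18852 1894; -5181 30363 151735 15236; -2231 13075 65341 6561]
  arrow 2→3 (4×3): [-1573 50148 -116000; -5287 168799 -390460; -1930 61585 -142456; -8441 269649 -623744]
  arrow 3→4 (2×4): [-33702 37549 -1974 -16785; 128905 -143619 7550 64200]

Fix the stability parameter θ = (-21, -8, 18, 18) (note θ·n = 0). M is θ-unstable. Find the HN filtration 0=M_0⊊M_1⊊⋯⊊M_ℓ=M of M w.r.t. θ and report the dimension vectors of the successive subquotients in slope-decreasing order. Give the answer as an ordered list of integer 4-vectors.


Interval decomposition of M: I[1,1], I[1,3], I[1,4]^2, I[3,3].
HN type (ℓ=3): μ^(1)=18; μ^(2)=-8; μ^(3)=-21

((0, 0, 4, 2); (0, 3, 0, 0); (4, 0, 0, 0))


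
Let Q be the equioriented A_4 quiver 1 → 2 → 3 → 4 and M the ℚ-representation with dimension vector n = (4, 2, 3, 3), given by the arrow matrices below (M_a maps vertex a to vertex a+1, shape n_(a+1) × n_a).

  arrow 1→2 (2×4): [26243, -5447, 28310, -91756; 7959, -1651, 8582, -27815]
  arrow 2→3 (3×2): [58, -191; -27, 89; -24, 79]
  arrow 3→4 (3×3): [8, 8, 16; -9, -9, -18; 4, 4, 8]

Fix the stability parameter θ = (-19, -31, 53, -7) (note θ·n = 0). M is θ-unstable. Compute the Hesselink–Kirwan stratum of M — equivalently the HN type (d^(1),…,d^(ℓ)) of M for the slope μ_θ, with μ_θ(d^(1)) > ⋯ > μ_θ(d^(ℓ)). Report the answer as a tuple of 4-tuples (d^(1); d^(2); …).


Barcode: M ≅ I[1,1]^2, I[1,3], I[1,4], I[3,3], I[4,4]^2. HN layers by μ_θ (5 steps, strictly decreasing):
  μ^(1)=53; μ^(2)=23; μ^(3)=-7; μ^(4)=-19; μ^(5)=-25

((0, 0, 2, 0); (0, 0, 1, 1); (0, 0, 0, 2); (2, 0, 0, 0); (2, 2, 0, 0))


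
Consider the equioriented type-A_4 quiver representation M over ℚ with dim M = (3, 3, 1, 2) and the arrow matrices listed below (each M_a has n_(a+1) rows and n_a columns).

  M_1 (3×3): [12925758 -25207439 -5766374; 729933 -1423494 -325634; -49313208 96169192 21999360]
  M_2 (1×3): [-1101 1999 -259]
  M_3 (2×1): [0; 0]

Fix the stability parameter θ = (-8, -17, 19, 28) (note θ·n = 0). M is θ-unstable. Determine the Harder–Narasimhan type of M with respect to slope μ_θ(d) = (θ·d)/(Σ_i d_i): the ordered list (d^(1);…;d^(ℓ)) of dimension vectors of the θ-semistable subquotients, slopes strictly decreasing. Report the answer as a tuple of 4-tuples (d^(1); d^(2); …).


Interval decomposition of M: I[1,1], I[1,2], I[1,3], I[2,2], I[4,4]^2.
HN type (ℓ=5): μ^(1)=28; μ^(2)=19; μ^(3)=-8; μ^(4)=-25/2; μ^(5)=-17

((0, 0, 0, 2); (0, 0, 1, 0); (1, 0, 0, 0); (2, 2, 0, 0); (0, 1, 0, 0))


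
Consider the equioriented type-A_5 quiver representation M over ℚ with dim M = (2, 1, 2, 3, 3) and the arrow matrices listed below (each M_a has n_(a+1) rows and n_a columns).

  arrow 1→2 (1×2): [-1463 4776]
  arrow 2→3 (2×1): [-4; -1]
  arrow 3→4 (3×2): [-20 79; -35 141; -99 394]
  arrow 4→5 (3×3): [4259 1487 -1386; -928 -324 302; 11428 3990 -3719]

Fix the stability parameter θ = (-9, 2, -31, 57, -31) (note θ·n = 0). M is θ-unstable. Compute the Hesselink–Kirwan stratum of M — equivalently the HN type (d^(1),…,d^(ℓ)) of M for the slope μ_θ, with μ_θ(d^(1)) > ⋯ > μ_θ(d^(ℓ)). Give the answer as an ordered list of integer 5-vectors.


Via rank(M_{q-1}∘⋯∘M_p): M ≅ I[1,1], I[1,4], I[3,5], I[4,5], I[5,5].
μ_θ-semistable layers: μ^(1)=57; μ^(2)=13; μ^(3)=-9; μ^(4)=-38/3; μ^(5)=-31

((0, 0, 0, 1, 0); (0, 0, 0, 2, 2); (1, 0, 0, 0, 0); (1, 1, 1, 0, 0); (0, 0, 1, 0, 1))


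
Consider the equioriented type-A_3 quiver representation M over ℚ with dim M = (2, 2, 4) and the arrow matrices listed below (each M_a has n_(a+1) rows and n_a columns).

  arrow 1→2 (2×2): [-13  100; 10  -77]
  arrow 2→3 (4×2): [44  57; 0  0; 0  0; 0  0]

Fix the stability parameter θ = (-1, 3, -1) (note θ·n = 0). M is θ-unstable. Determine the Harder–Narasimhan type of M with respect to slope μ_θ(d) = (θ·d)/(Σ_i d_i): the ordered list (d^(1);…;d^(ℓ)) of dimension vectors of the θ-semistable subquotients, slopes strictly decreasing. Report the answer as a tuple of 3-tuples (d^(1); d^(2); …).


Interval decomposition of M: I[1,2], I[1,3], I[3,3]^3.
HN type (ℓ=3): μ^(1)=3; μ^(2)=1; μ^(3)=-1

((0, 1, 0); (0, 1, 1); (2, 0, 3))


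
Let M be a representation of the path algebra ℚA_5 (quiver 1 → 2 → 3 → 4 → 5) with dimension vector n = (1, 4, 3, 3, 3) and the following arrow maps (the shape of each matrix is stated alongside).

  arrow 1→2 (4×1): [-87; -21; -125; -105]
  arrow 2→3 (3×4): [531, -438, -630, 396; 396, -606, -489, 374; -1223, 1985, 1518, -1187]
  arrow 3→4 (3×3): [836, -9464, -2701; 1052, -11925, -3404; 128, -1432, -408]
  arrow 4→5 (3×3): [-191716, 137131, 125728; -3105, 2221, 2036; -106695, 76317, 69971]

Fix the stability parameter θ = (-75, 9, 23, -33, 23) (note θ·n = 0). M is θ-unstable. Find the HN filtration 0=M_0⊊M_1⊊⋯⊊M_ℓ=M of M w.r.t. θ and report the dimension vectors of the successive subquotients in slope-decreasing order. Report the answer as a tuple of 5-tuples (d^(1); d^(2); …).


Via rank(M_{q-1}∘⋯∘M_p): M ≅ I[1,5], I[2,2], I[2,3], I[2,5], I[4,5].
μ_θ-semistable layers: μ^(1)=23; μ^(2)=9; μ^(3)=-1/3; μ^(4)=-33; μ^(5)=-75

((0, 0, 1, 0, 3); (0, 2, 0, 0, 0); (0, 2, 2, 2, 0); (0, 0, 0, 1, 0); (1, 0, 0, 0, 0))


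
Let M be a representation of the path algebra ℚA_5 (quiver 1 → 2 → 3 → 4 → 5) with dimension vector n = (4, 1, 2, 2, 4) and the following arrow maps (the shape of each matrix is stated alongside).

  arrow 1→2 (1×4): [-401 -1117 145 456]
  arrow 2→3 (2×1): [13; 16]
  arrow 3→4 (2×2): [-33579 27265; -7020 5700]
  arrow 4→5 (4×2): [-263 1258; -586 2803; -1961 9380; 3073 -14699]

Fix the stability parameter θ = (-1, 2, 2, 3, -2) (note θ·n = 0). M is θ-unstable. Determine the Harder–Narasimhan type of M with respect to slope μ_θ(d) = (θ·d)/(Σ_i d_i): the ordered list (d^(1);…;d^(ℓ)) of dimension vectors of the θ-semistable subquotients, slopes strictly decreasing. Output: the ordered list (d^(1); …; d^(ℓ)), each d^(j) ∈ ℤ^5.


Barcode: M ≅ I[1,1]^3, I[1,5], I[3,3], I[4,5], I[5,5]^2. HN layers by μ_θ (5 steps, strictly decreasing):
  μ^(1)=2; μ^(2)=5/4; μ^(3)=1/2; μ^(4)=-1; μ^(5)=-2

((0, 0, 1, 0, 0); (0, 1, 1, 1, 1); (0, 0, 0, 1, 1); (4, 0, 0, 0, 0); (0, 0, 0, 0, 2))


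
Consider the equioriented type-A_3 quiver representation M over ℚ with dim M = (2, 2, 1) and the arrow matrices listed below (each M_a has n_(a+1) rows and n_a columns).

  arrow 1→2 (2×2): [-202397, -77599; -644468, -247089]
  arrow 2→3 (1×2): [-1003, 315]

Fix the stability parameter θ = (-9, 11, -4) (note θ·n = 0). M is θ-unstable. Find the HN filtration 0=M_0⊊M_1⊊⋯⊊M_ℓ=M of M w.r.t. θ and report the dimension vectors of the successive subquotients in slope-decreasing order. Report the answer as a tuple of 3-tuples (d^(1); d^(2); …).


Via rank(M_{q-1}∘⋯∘M_p): M ≅ I[1,2], I[1,3].
μ_θ-semistable layers: μ^(1)=11; μ^(2)=7/2; μ^(3)=-9

((0, 1, 0); (0, 1, 1); (2, 0, 0))


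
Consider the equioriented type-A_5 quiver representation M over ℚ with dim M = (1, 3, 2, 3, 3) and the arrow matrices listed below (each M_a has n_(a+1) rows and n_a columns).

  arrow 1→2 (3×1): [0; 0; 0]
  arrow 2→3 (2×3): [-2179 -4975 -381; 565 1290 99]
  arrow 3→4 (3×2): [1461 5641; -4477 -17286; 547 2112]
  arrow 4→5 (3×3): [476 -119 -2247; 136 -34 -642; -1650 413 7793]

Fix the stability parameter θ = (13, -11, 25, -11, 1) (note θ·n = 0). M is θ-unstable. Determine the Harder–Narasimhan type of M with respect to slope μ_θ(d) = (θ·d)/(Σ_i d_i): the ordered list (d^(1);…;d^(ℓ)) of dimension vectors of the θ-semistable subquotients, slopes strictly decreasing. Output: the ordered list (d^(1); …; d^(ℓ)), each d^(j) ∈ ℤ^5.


Via rank(M_{q-1}∘⋯∘M_p): M ≅ I[1,1], I[2,2], I[2,4], I[2,5], I[4,5], I[5,5].
μ_θ-semistable layers: μ^(1)=13; μ^(2)=7; μ^(3)=5; μ^(4)=1; μ^(5)=-11

((1, 0, 0, 0, 0); (0, 0, 1, 1, 0); (0, 0, 1, 1, 1); (0, 0, 0, 0, 2); (0, 3, 0, 1, 0))


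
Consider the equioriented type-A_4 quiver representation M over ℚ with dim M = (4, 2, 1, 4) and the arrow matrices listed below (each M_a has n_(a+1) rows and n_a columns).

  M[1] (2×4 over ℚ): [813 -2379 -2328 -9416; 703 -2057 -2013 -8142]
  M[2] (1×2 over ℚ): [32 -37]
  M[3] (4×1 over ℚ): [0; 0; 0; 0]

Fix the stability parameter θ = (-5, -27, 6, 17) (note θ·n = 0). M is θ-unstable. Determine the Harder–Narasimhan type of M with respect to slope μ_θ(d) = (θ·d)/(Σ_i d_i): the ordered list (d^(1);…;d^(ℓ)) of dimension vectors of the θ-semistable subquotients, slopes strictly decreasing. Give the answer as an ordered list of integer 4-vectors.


Interval decomposition of M: I[1,1]^2, I[1,2], I[1,3], I[4,4]^4.
HN type (ℓ=4): μ^(1)=17; μ^(2)=6; μ^(3)=-5; μ^(4)=-16

((0, 0, 0, 4); (0, 0, 1, 0); (2, 0, 0, 0); (2, 2, 0, 0))


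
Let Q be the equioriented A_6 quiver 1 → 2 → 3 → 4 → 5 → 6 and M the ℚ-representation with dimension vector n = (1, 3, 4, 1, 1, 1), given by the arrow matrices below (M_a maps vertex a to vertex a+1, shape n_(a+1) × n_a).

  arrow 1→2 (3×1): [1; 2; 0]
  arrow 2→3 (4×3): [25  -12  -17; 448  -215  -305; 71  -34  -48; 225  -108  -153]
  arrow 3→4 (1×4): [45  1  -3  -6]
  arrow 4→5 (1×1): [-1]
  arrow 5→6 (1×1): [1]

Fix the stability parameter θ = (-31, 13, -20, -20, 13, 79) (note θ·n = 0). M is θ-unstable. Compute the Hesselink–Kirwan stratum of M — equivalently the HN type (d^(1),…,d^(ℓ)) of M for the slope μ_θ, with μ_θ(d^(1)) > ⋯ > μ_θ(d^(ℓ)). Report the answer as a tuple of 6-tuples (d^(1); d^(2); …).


Via rank(M_{q-1}∘⋯∘M_p): M ≅ I[1,3], I[2,3], I[2,6], I[3,3].
μ_θ-semistable layers: μ^(1)=79; μ^(2)=13; μ^(3)=-7/2; μ^(4)=-9; μ^(5)=-20; μ^(6)=-31

((0, 0, 0, 0, 0, 1); (0, 0, 0, 0, 1, 0); (0, 2, 2, 0, 0, 0); (0, 1, 1, 1, 0, 0); (0, 0, 1, 0, 0, 0); (1, 0, 0, 0, 0, 0))


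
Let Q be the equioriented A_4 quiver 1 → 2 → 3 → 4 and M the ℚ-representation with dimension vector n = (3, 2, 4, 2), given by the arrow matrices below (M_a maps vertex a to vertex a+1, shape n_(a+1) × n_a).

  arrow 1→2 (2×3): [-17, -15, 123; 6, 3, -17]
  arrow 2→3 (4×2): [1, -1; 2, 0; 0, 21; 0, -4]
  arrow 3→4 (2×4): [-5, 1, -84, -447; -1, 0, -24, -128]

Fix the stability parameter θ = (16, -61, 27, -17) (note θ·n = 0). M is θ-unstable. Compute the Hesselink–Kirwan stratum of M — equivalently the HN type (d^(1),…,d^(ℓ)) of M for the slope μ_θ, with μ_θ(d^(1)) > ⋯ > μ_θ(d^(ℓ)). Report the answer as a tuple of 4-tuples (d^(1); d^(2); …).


Barcode: M ≅ I[1,1], I[1,4]^2, I[3,3]^2. HN layers by μ_θ (4 steps, strictly decreasing):
  μ^(1)=27; μ^(2)=16; μ^(3)=5; μ^(4)=-45/2

((0, 0, 2, 0); (1, 0, 0, 0); (0, 0, 2, 2); (2, 2, 0, 0))


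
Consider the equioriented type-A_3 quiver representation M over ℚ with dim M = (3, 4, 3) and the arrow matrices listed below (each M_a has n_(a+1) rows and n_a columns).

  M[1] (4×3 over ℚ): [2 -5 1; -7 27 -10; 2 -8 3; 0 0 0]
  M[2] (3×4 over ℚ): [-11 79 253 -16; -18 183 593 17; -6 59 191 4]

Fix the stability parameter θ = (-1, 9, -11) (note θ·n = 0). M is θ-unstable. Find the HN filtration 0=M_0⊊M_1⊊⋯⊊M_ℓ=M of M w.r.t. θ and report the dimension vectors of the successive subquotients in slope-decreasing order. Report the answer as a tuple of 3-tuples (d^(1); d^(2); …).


Via rank(M_{q-1}∘⋯∘M_p): M ≅ I[1,3]^3, I[2,2].
μ_θ-semistable layers: μ^(1)=9; μ^(2)=-1

((0, 1, 0); (3, 3, 3))


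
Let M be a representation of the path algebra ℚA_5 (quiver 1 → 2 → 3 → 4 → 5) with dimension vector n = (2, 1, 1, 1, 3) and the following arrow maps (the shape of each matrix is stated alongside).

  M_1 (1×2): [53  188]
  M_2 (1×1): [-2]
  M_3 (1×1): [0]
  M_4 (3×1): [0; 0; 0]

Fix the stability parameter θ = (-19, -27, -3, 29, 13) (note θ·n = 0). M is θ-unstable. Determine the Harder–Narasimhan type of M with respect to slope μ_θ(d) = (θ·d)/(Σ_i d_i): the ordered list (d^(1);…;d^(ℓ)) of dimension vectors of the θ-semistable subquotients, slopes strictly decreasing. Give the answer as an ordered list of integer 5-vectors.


Barcode: M ≅ I[1,1], I[1,3], I[4,4], I[5,5]^3. HN layers by μ_θ (5 steps, strictly decreasing):
  μ^(1)=29; μ^(2)=13; μ^(3)=-3; μ^(4)=-19; μ^(5)=-23

((0, 0, 0, 1, 0); (0, 0, 0, 0, 3); (0, 0, 1, 0, 0); (1, 0, 0, 0, 0); (1, 1, 0, 0, 0))


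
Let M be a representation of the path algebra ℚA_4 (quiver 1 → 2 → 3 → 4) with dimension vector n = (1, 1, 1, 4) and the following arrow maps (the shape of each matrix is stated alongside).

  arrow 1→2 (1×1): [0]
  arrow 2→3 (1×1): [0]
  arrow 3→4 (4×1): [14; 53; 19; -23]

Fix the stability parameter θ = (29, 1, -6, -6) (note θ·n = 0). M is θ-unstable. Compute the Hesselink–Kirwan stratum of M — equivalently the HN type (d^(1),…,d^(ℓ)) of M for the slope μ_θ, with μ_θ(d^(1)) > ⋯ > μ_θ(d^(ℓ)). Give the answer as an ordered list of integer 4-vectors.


Via rank(M_{q-1}∘⋯∘M_p): M ≅ I[1,1], I[2,2], I[3,4], I[4,4]^3.
μ_θ-semistable layers: μ^(1)=29; μ^(2)=1; μ^(3)=-6

((1, 0, 0, 0); (0, 1, 0, 0); (0, 0, 1, 4))


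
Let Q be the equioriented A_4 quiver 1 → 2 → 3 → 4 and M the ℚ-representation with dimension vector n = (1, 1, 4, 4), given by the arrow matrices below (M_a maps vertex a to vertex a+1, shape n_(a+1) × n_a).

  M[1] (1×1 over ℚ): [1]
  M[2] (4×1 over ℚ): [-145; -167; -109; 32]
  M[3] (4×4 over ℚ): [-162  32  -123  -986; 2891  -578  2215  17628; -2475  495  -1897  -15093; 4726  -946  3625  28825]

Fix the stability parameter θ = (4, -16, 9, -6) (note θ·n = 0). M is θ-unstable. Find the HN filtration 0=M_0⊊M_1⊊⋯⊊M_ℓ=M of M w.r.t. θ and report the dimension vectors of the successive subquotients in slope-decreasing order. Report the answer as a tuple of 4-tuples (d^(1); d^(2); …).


Barcode: M ≅ I[1,4], I[3,4]^3. HN layers by μ_θ (2 steps, strictly decreasing):
  μ^(1)=3/2; μ^(2)=-6

((0, 0, 4, 4); (1, 1, 0, 0))


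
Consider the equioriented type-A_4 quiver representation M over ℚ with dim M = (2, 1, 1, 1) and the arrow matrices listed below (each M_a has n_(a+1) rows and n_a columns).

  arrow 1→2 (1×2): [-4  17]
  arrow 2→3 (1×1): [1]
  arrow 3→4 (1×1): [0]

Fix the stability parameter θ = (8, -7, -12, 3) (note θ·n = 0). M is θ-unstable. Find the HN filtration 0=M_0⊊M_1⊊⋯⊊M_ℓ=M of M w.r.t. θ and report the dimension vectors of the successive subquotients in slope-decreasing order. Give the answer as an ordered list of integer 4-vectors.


Interval decomposition of M: I[1,1], I[1,3], I[4,4].
HN type (ℓ=3): μ^(1)=8; μ^(2)=3; μ^(3)=-11/3

((1, 0, 0, 0); (0, 0, 0, 1); (1, 1, 1, 0))


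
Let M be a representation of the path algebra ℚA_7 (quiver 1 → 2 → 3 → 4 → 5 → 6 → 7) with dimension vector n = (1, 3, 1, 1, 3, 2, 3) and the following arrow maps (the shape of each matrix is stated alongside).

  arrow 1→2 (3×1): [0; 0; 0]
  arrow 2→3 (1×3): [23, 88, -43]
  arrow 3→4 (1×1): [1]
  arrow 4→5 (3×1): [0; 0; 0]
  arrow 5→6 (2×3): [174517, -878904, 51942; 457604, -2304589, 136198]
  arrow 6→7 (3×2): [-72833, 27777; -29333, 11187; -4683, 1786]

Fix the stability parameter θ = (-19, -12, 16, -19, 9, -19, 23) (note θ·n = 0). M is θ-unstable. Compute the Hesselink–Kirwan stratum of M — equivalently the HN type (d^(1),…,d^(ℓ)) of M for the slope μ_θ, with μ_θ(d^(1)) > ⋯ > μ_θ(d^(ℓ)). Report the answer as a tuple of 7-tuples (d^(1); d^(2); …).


Via rank(M_{q-1}∘⋯∘M_p): M ≅ I[1,1], I[2,2]^2, I[2,4], I[5,5], I[5,7]^2, I[7,7].
μ_θ-semistable layers: μ^(1)=23; μ^(2)=9; μ^(3)=-3/2; μ^(4)=-5; μ^(5)=-12; μ^(6)=-19

((0, 0, 0, 0, 0, 0, 3); (0, 0, 0, 0, 1, 0, 0); (0, 0, 1, 1, 0, 0, 0); (0, 0, 0, 0, 2, 2, 0); (0, 3, 0, 0, 0, 0, 0); (1, 0, 0, 0, 0, 0, 0))


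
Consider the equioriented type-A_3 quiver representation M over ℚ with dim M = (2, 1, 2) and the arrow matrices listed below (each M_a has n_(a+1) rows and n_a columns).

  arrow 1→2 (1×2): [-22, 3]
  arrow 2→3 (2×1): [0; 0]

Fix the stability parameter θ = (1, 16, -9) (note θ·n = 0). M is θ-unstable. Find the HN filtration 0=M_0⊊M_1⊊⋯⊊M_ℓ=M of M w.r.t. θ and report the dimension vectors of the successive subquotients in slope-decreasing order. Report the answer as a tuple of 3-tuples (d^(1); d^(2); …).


Via rank(M_{q-1}∘⋯∘M_p): M ≅ I[1,1], I[1,2], I[3,3]^2.
μ_θ-semistable layers: μ^(1)=16; μ^(2)=1; μ^(3)=-9

((0, 1, 0); (2, 0, 0); (0, 0, 2))


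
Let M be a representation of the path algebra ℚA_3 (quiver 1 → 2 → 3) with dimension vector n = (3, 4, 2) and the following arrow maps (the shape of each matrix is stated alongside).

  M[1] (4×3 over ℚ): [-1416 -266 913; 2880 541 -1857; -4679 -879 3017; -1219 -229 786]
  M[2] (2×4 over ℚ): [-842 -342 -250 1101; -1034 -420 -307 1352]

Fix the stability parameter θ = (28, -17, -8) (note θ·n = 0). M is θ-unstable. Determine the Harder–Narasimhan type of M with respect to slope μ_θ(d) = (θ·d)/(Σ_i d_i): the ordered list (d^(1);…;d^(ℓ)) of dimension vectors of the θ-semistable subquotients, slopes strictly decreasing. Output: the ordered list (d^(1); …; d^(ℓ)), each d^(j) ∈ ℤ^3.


Barcode: M ≅ I[1,2], I[1,3]^2, I[2,2]. HN layers by μ_θ (3 steps, strictly decreasing):
  μ^(1)=11/2; μ^(2)=1; μ^(3)=-17

((1, 1, 0); (2, 2, 2); (0, 1, 0))


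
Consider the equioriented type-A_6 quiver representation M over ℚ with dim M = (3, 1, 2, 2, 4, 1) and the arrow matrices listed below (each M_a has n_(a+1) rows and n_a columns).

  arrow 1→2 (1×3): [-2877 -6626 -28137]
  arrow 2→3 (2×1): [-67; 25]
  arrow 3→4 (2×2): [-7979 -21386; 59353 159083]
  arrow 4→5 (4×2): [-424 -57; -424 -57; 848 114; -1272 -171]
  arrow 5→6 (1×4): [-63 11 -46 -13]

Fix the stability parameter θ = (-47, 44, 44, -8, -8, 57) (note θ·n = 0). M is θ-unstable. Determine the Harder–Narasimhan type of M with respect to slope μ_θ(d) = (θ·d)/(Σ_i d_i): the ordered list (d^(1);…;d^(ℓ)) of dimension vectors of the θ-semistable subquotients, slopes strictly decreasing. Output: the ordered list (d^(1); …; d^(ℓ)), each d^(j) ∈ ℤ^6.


Via rank(M_{q-1}∘⋯∘M_p): M ≅ I[1,1]^2, I[1,4], I[3,6], I[5,5]^3.
μ_θ-semistable layers: μ^(1)=57; μ^(2)=80/3; μ^(3)=28/3; μ^(4)=-8; μ^(5)=-47

((0, 0, 0, 0, 0, 1); (0, 1, 1, 1, 0, 0); (0, 0, 1, 1, 1, 0); (0, 0, 0, 0, 3, 0); (3, 0, 0, 0, 0, 0))


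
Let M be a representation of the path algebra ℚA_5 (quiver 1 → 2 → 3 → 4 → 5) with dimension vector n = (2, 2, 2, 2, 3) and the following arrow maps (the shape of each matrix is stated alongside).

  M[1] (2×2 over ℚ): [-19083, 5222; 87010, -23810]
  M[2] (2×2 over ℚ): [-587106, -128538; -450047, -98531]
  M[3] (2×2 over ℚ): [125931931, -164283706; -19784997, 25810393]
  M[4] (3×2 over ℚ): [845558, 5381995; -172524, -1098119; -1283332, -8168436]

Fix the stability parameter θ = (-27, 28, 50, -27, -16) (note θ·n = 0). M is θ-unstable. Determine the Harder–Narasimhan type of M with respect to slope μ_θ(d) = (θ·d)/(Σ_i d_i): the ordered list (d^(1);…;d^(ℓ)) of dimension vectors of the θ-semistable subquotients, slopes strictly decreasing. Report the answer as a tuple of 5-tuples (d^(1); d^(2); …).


Via rank(M_{q-1}∘⋯∘M_p): M ≅ I[1,2], I[1,5], I[3,5], I[5,5].
μ_θ-semistable layers: μ^(1)=28; μ^(2)=35/4; μ^(3)=7/3; μ^(4)=-16; μ^(5)=-27

((0, 1, 0, 0, 0); (0, 1, 1, 1, 1); (0, 0, 1, 1, 1); (0, 0, 0, 0, 1); (2, 0, 0, 0, 0))


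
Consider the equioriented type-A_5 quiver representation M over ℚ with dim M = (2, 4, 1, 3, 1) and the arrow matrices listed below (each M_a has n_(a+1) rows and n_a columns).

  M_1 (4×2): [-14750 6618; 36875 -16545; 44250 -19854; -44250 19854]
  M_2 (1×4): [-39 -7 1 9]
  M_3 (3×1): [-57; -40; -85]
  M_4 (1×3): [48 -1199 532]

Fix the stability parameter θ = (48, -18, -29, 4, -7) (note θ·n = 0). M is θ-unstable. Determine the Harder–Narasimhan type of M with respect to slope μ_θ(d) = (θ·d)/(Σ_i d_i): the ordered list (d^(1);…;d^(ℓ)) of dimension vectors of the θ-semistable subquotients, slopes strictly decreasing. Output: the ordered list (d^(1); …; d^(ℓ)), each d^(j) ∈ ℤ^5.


Via rank(M_{q-1}∘⋯∘M_p): M ≅ I[1,1], I[1,5], I[2,2]^3, I[4,4]^2.
μ_θ-semistable layers: μ^(1)=48; μ^(2)=4; μ^(3)=-2/5; μ^(4)=-18

((1, 0, 0, 0, 0); (0, 0, 0, 2, 0); (1, 1, 1, 1, 1); (0, 3, 0, 0, 0))


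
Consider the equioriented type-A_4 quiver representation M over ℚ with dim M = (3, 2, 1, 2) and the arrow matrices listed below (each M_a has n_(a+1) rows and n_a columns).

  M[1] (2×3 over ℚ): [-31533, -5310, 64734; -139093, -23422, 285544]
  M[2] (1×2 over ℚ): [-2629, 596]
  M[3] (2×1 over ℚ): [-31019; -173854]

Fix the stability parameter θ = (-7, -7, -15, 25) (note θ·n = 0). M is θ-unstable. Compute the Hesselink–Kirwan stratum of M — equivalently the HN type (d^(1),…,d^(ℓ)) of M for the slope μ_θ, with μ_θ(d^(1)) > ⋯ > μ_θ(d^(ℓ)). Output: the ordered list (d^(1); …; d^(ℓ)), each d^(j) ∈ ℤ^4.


Barcode: M ≅ I[1,1], I[1,2], I[1,4], I[4,4]. HN layers by μ_θ (3 steps, strictly decreasing):
  μ^(1)=25; μ^(2)=-7; μ^(3)=-29/3

((0, 0, 0, 2); (2, 1, 0, 0); (1, 1, 1, 0))


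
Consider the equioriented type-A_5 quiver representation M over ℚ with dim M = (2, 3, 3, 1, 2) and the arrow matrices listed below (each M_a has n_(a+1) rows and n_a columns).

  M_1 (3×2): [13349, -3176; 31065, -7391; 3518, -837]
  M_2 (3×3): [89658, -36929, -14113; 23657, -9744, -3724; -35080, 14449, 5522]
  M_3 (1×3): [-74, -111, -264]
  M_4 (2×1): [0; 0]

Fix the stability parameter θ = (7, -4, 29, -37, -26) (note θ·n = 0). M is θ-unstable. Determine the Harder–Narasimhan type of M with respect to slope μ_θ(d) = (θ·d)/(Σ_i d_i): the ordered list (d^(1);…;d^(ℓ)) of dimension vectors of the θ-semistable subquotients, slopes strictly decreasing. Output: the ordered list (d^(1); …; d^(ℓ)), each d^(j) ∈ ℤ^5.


Via rank(M_{q-1}∘⋯∘M_p): M ≅ I[1,3], I[1,4], I[2,3], I[5,5]^2.
μ_θ-semistable layers: μ^(1)=29; μ^(2)=3/2; μ^(3)=-5/4; μ^(4)=-4; μ^(5)=-26

((0, 0, 2, 0, 0); (1, 1, 0, 0, 0); (1, 1, 1, 1, 0); (0, 1, 0, 0, 0); (0, 0, 0, 0, 2))


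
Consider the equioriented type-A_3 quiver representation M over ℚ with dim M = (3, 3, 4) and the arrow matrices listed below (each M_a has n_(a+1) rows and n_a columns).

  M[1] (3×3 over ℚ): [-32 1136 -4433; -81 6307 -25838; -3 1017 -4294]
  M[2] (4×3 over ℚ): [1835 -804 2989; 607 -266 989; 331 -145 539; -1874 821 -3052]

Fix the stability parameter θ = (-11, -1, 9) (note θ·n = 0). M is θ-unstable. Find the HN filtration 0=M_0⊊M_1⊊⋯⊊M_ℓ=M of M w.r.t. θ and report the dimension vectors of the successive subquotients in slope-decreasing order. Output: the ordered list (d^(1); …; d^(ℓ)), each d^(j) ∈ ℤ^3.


Interval decomposition of M: I[1,2], I[1,3]^2, I[3,3]^2.
HN type (ℓ=3): μ^(1)=9; μ^(2)=-1; μ^(3)=-11

((0, 0, 4); (0, 3, 0); (3, 0, 0))


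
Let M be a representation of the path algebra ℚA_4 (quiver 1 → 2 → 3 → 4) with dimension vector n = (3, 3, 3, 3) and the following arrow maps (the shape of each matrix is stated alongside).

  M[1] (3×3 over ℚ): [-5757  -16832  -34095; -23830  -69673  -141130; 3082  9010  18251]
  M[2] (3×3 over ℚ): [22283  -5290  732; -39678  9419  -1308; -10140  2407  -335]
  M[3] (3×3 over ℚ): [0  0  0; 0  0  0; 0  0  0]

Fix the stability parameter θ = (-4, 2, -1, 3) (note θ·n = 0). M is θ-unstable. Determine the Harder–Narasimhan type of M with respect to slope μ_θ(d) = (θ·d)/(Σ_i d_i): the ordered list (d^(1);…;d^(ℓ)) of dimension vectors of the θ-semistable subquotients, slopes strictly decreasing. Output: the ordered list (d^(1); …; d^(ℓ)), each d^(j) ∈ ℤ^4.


Barcode: M ≅ I[1,3]^3, I[4,4]^3. HN layers by μ_θ (3 steps, strictly decreasing):
  μ^(1)=3; μ^(2)=1/2; μ^(3)=-4

((0, 0, 0, 3); (0, 3, 3, 0); (3, 0, 0, 0))


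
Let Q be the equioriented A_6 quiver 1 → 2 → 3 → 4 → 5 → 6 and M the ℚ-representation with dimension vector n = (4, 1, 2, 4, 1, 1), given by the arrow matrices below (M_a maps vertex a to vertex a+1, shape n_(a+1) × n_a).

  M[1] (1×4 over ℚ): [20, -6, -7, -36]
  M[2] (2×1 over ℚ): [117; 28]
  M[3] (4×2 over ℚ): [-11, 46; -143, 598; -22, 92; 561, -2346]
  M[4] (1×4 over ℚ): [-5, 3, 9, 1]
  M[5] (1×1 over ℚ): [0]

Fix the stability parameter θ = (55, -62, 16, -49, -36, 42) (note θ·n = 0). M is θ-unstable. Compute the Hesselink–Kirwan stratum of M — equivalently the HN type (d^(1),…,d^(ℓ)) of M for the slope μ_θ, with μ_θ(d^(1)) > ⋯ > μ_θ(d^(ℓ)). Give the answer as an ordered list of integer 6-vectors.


Barcode: M ≅ I[1,1]^3, I[1,5], I[3,3], I[4,4]^3, I[6,6]. HN layers by μ_θ (5 steps, strictly decreasing):
  μ^(1)=55; μ^(2)=42; μ^(3)=16; μ^(4)=-76/5; μ^(5)=-49

((3, 0, 0, 0, 0, 0); (0, 0, 0, 0, 0, 1); (0, 0, 1, 0, 0, 0); (1, 1, 1, 1, 1, 0); (0, 0, 0, 3, 0, 0))


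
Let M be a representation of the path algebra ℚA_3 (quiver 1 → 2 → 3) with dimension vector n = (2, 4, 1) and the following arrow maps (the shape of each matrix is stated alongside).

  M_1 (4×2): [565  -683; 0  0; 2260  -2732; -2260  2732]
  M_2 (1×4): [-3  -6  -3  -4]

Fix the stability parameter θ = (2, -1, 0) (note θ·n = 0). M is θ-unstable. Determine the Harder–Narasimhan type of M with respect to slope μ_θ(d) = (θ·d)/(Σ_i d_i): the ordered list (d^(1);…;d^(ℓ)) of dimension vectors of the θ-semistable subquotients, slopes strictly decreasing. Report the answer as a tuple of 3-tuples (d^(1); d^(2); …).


Interval decomposition of M: I[1,1], I[1,3], I[2,2]^3.
HN type (ℓ=3): μ^(1)=2; μ^(2)=1/3; μ^(3)=-1

((1, 0, 0); (1, 1, 1); (0, 3, 0))


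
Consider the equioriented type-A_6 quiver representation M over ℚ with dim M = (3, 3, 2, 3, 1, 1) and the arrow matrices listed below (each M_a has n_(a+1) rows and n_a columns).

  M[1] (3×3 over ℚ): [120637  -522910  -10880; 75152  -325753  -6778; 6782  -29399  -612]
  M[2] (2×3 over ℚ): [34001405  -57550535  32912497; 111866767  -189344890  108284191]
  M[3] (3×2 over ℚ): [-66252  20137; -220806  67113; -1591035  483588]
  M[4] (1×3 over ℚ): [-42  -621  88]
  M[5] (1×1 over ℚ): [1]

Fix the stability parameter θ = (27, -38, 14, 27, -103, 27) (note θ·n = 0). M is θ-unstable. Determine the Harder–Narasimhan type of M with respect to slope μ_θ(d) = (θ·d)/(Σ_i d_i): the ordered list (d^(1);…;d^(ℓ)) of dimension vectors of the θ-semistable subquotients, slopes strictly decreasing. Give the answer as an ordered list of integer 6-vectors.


Via rank(M_{q-1}∘⋯∘M_p): M ≅ I[1,2], I[1,4], I[1,6], I[4,4].
μ_θ-semistable layers: μ^(1)=27; μ^(2)=14; μ^(3)=-11/2; μ^(4)=-73/5

((0, 0, 0, 2, 0, 1); (0, 0, 1, 0, 0, 0); (2, 2, 0, 0, 0, 0); (1, 1, 1, 1, 1, 0))


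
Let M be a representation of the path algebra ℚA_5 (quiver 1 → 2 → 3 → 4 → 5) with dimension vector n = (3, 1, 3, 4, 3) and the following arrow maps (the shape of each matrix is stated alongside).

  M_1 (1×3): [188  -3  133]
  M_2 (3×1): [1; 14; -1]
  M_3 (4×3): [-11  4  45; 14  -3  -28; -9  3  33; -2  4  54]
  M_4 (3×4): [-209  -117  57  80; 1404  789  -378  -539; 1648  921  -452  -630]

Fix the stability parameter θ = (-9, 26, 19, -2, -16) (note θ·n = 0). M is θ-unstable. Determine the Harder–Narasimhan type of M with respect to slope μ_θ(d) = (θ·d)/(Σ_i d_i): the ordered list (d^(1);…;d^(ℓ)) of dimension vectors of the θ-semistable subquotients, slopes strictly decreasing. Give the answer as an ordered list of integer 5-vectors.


Barcode: M ≅ I[1,1]^2, I[1,3], I[3,4], I[3,5], I[4,5]^2. HN layers by μ_θ (4 steps, strictly decreasing):
  μ^(1)=45/2; μ^(2)=17/2; μ^(3)=1/3; μ^(4)=-9

((0, 1, 1, 0, 0); (0, 0, 1, 1, 0); (0, 0, 1, 1, 1); (3, 0, 0, 2, 2))


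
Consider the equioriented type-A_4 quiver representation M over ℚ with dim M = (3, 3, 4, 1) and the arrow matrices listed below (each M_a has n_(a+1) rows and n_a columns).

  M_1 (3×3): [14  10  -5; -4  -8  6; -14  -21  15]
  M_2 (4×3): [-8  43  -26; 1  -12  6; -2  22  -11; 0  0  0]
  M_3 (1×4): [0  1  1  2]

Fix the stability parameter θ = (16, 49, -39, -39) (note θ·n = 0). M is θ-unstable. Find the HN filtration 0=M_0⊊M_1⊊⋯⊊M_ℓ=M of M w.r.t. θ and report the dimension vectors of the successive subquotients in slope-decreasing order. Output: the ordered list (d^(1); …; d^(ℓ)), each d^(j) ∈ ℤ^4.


Interval decomposition of M: I[1,3]^2, I[1,4], I[3,3].
HN type (ℓ=3): μ^(1)=26/3; μ^(2)=-13/4; μ^(3)=-39

((2, 2, 2, 0); (1, 1, 1, 1); (0, 0, 1, 0))


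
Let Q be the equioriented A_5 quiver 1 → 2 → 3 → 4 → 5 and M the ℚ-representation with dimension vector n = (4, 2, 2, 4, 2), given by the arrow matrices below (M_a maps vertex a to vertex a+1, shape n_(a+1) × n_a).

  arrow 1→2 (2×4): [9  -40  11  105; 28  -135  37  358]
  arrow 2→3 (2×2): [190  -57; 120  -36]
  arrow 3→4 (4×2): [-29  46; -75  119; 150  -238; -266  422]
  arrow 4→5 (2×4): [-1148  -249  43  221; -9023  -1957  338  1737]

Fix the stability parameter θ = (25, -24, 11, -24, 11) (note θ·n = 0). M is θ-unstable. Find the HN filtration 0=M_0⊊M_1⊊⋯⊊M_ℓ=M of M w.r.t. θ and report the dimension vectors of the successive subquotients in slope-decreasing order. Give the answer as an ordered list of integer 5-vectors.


Barcode: M ≅ I[1,1]^2, I[1,2], I[1,5], I[3,5], I[4,4]^2. HN layers by μ_θ (6 steps, strictly decreasing):
  μ^(1)=25; μ^(2)=11; μ^(3)=1/2; μ^(4)=-3; μ^(5)=-13/2; μ^(6)=-24

((2, 0, 0, 0, 0); (0, 0, 0, 0, 2); (1, 1, 0, 0, 0); (1, 1, 1, 1, 0); (0, 0, 1, 1, 0); (0, 0, 0, 2, 0))


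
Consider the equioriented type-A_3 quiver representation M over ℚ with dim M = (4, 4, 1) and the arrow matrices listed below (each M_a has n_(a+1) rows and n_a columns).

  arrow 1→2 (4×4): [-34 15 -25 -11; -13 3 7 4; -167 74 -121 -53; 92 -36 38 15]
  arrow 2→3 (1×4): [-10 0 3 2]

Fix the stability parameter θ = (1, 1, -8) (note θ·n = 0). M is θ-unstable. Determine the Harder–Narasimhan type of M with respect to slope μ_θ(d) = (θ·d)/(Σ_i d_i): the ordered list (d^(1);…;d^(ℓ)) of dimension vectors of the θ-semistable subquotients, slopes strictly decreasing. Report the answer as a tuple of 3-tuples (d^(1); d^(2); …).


Via rank(M_{q-1}∘⋯∘M_p): M ≅ I[1,2]^3, I[1,3].
μ_θ-semistable layers: μ^(1)=1; μ^(2)=-2

((3, 3, 0); (1, 1, 1))


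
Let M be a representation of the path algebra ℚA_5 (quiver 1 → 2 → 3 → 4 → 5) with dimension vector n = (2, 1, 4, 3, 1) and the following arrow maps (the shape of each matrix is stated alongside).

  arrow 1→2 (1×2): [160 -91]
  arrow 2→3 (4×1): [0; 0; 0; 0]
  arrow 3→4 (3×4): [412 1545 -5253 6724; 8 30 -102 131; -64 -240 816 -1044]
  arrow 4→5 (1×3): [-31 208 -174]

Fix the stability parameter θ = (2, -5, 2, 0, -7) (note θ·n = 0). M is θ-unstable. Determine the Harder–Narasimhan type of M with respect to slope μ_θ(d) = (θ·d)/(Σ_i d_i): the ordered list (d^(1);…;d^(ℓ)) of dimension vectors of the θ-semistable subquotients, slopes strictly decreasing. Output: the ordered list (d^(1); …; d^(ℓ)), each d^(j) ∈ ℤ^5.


Via rank(M_{q-1}∘⋯∘M_p): M ≅ I[1,1], I[1,2], I[3,3]^2, I[3,4], I[3,5], I[4,4].
μ_θ-semistable layers: μ^(1)=2; μ^(2)=1; μ^(3)=0; μ^(4)=-3/2; μ^(5)=-5/3

((1, 0, 2, 0, 0); (0, 0, 1, 1, 0); (0, 0, 0, 1, 0); (1, 1, 0, 0, 0); (0, 0, 1, 1, 1))
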